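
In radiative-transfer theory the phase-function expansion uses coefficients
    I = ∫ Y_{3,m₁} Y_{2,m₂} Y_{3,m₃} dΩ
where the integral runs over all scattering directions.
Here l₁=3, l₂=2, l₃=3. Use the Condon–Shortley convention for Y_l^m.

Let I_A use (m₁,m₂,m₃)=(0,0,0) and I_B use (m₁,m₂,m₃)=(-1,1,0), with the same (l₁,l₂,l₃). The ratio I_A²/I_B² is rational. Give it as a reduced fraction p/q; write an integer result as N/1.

l's match ⇒ only the (l;m) 3-j factors differ between A and B.
A: triangle coeff Δ(3,2,3) = 1/3780; Σ_t [0,2]: t=0:+1/24 t=1:−1/4 t=2:+1/24 = -1/6; (3j)²=4/105 [(3 2 3; 0 0 0)], sign=+1
B: triangle coeff Δ(3,2,3) = 1/3780; Σ_t [1,2]: t=1:−1/12 t=2:+1/8 = 1/24; (3j)²=1/210 [(3 2 3; -1 1 0)], sign=-1
I_A²/I_B² = (4/105)/(1/210) = 8/1

8/1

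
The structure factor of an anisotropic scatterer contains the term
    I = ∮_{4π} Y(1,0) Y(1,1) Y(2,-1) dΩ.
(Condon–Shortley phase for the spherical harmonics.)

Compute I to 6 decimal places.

Checks pass: Σm=0; 4 even; l₃=2∈[0,2].
(2·1+1)(2·1+1)(2·2+1) = 45
Δ: 0! 2! 2! / 5! → 1/30
sum: t=0:+1/1 = 1/1
3j²(1 1 2; 0 0 0) = Δ·Π!·Σ² = 2/15  (sign +1)
sum: t=0:+1/2 = 1/2
3j²(1 1 2; 0 1 -1) = Δ·Π!·Σ² = 1/10  (sign -1)
combine: 4πI² = 45·2/15·1/10 = 3/5
take √, sign -1: I = -0.21850969

-0.218510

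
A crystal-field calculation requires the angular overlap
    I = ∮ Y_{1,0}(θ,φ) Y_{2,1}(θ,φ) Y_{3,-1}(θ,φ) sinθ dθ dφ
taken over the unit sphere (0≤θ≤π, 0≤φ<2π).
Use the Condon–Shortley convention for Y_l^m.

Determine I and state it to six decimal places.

Checks pass: Σm=0; 6 even; l₃=3∈[1,3].
(2·1+1)(2·2+1)(2·3+1) = 105
Δ: 0! 2! 4! / 7! → 1/105
sum: t=0:+1/4 = 1/4
3j²(1 2 3; 0 0 0) = Δ·Π!·Σ² = 3/35  (sign -1)
sum: t=0:+1/6 = 1/6
3j²(1 2 3; 0 1 -1) = Δ·Π!·Σ² = 8/105  (sign +1)
combine: 4πI² = 105·3/35·8/105 = 24/35
take √, sign -1: I = -0.23359668

-0.233597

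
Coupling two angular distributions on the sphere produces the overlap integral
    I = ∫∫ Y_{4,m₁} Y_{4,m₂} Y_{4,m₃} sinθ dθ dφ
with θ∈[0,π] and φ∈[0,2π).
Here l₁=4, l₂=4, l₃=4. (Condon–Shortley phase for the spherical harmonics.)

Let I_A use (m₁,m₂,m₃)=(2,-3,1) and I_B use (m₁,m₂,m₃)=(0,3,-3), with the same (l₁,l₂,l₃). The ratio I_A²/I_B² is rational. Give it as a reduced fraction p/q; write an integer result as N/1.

Shared (l₁,l₂,l₃)=(4,4,4): N and (l;000)² cancel in I_A²/I_B².
A: Δ = 4!·4!·4!/13! = 1/450450; Racah Σ t=0..1: t=0:+1/576 t=1:−1/864 = 1/1728; ⇒ 3j(4 4 4; 2 -3 1)² = 5/1287, sgn -1
B: Δ = 4!·4!·4!/13! = 1/450450; Racah Σ t=3..4: t=3:−1/864 t=4:+1/3456 = -1/1152; ⇒ 3j(4 4 4; 0 3 -3)² = 7/286, sgn +1
I_A²/I_B² = (5/1287)/(7/286) = 10/63

10/63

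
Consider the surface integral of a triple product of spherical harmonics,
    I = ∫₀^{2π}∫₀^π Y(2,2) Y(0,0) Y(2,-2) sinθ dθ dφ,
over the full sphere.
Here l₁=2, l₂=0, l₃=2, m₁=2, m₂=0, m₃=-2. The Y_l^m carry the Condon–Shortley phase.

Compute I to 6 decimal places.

0.282095

Rules hold: Σm=0, L=4 even, 2≤2≤2.
N = 5·1·5 = 25
Δ = 0!·4!·0!/5! = 1/5
Racah Σ t=0..0: t=0:+1/4 = 1/4
⇒ 3j(2 0 2; 0 0 0)² = 1/5, sgn +1
Racah Σ t=0..0: t=0:+1/24 = 1/24
⇒ 3j(2 0 2; 2 0 -2)² = 1/5, sgn +1
4πI² = N·(3j₀)²·(3jₘ)² = 1/1
I = +1·√(1/4π) = 0.28209479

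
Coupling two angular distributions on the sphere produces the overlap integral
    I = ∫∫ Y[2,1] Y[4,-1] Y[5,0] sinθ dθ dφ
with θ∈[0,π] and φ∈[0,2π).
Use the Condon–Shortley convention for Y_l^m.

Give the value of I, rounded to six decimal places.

Σlᵢ=11 odd — θ-integrand is odd under cosθ→−cosθ; I=0

0.000000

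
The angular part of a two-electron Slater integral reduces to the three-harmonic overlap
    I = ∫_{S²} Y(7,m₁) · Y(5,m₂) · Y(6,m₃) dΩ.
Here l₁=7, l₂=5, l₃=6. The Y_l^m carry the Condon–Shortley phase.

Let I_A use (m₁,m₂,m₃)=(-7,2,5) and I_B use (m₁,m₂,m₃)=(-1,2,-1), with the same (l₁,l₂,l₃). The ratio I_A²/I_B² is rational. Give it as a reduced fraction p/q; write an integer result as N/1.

1573/686

Same 7,5,6: normalisation and zero-m 3j drop out of the ratio.
A: Δ: 6! 8! 4! / 19! → 1/174594420; sum: t=6:+1/174182400 = 1/174182400; 3j²(7 5 6; -7 2 5) = Δ·Π!·Σ² = 77/3876  (sign -1)
B: Δ: 6! 8! 4! / 19! → 1/174594420; sum: t=3:−1/622080 t=4:+1/165888 t=5:−1/345600 t=6:+1/6220800 = 7/4147200; 3j²(7 5 6; -1 2 -1) = Δ·Π!·Σ² = 2401/277134  (sign -1)
I_A²/I_B² = (77/3876)/(2401/277134) = 1573/686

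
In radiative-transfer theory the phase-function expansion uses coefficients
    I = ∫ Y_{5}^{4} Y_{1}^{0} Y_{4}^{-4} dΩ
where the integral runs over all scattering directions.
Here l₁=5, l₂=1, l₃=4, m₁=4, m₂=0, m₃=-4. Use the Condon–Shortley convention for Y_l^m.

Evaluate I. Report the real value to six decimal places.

Checks pass: Σm=0; 10 even; l₃=4∈[4,6].
(2·5+1)(2·1+1)(2·4+1) = 297
Δ: 2! 8! 0! / 11! → 1/495
sum: t=1:−1/576 = -1/576
3j²(5 1 4; 0 0 0) = Δ·Π!·Σ² = 5/99  (sign -1)
sum: t=1:−1/40320 = -1/40320
3j²(5 1 4; 4 0 -4) = Δ·Π!·Σ² = 1/55  (sign -1)
combine: 4πI² = 297·5/99·1/55 = 3/11
take √, sign +1: I = 0.14731920

0.147319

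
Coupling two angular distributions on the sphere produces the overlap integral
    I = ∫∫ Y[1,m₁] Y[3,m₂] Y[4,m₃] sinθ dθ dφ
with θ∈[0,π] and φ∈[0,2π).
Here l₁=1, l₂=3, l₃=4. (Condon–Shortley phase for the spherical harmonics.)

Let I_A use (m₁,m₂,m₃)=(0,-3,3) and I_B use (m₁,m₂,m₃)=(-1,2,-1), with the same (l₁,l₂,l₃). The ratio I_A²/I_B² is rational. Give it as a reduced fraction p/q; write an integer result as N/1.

l's match ⇒ only the (l;m) 3-j factors differ between A and B.
A: triangle coeff Δ(1,3,4) = 1/252; Σ_t [0,0]: t=0:+1/720 = 1/720; (3j)²=1/36 [(1 3 4; 0 -3 3)], sign=-1
B: triangle coeff Δ(1,3,4) = 1/252; Σ_t [0,0]: t=0:+1/240 = 1/240; (3j)²=1/84 [(1 3 4; -1 2 -1)], sign=-1
I_A²/I_B² = (1/36)/(1/84) = 7/3

7/3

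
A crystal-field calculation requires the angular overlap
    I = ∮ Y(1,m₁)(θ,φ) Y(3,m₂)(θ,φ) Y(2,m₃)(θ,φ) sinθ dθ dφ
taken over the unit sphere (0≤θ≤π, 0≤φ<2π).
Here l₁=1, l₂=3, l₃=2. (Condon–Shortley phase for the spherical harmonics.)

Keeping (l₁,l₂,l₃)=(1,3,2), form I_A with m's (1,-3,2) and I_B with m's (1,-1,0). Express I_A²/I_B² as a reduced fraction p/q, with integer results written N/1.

5/2

Shared (l₁,l₂,l₃)=(1,3,2): N and (l;000)² cancel in I_A²/I_B².
A: Δ = 2!·0!·4!/7! = 1/105; Racah Σ t=0..0: t=0:+1/48 = 1/48; ⇒ 3j(1 3 2; 1 -3 2)² = 1/7, sgn +1
B: Δ = 2!·0!·4!/7! = 1/105; Racah Σ t=0..0: t=0:+1/8 = 1/8; ⇒ 3j(1 3 2; 1 -1 0)² = 2/35, sgn +1
I_A²/I_B² = (1/7)/(2/35) = 5/2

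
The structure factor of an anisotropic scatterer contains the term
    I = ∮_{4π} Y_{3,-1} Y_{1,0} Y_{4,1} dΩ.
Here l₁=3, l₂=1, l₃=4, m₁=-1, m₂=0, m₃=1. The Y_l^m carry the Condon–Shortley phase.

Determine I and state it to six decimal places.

-0.238414

m-sum 0 ✓  L=8 even ✓  2≤4≤4 ✓
Π(2lᵢ+1) = 7×3×9 = 189
triangle coeff Δ(3,1,4) = 1/252
Σ_t [0,0]: t=0:+1/36 = 1/36
(3j)²=4/63 [(3 1 4; 0 0 0)], sign=+1
Σ_t [0,0]: t=0:+1/48 = 1/48
(3j)²=5/84 [(3 1 4; -1 0 1)], sign=-1
⇒ 4πI² = 5/7
I = (-1)√(5/7/(4π)) = -0.23841361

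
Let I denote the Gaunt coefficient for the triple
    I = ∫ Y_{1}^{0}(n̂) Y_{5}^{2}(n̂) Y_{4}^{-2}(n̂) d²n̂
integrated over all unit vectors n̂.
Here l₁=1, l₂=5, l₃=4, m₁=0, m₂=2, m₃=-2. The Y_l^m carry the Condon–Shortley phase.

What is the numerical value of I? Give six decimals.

0.225034

m-sum 0 ✓  L=10 even ✓  4≤4≤6 ✓
Π(2lᵢ+1) = 3×11×9 = 297
triangle coeff Δ(1,5,4) = 1/495
Σ_t [1,1]: t=1:−1/576 = -1/576
(3j)²=5/99 [(1 5 4; 0 0 0)], sign=-1
Σ_t [1,1]: t=1:−1/1440 = -1/1440
(3j)²=7/165 [(1 5 4; 0 2 -2)], sign=-1
⇒ 4πI² = 7/11
I = (+1)√(7/11/(4π)) = 0.22503380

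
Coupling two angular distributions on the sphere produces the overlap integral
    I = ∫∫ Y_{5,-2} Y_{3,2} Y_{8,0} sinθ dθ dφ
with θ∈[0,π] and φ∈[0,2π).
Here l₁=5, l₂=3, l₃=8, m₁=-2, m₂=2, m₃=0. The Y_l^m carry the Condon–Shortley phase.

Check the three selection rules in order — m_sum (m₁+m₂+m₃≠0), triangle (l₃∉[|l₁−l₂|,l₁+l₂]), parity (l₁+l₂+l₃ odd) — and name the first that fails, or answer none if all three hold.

none

Σmᵢ = 0  ✓
l₃∈[|l₁−l₂|,l₁+l₂]=[2,8], have l₃=8  ✓
Σlᵢ = 16 ⇒ even  ✓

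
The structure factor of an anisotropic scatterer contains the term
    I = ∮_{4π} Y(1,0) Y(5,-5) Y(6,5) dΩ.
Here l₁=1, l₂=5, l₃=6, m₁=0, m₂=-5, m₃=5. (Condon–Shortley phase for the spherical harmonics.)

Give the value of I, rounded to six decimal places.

m-sum 0 ✓  L=12 even ✓  4≤6≤6 ✓
Π(2lᵢ+1) = 3×11×13 = 429
triangle coeff Δ(1,5,6) = 1/858
Σ_t [0,0]: t=0:+1/14400 = 1/14400
(3j)²=6/143 [(1 5 6; 0 0 0)], sign=+1
Σ_t [0,0]: t=0:+1/3628800 = 1/3628800
(3j)²=1/78 [(1 5 6; 0 -5 5)], sign=-1
⇒ 4πI² = 3/13
I = (-1)√(3/13/(4π)) = -0.13551395

-0.135514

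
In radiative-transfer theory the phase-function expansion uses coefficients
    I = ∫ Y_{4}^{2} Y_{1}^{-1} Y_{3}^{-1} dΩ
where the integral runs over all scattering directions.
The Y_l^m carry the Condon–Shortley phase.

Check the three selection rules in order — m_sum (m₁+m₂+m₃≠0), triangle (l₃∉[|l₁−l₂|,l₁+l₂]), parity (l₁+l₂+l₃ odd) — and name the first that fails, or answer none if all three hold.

azimuthal sum: 2 − 1 − 1 = 0  ✓
3 ≤ 3 ≤ 5 (triangle on l)  ✓
L = 4 + 1 + 3 = 8 (even)  ✓

none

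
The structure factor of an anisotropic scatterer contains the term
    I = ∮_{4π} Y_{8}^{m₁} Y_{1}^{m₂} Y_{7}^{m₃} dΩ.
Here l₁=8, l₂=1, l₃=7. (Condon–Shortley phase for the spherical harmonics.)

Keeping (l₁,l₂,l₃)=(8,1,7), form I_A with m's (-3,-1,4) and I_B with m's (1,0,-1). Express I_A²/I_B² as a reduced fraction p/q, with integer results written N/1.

10/63

l's match ⇒ only the (l;m) 3-j factors differ between A and B.
A: triangle coeff Δ(8,1,7) = 1/2040; Σ_t [0,0]: t=0:+1/479001600 = 1/479001600; (3j)²=1/204 [(8 1 7; -3 -1 4)], sign=-1
B: triangle coeff Δ(8,1,7) = 1/2040; Σ_t [1,1]: t=1:−1/29030400 = -1/29030400; (3j)²=21/680 [(8 1 7; 1 0 -1)], sign=-1
I_A²/I_B² = (1/204)/(21/680) = 10/63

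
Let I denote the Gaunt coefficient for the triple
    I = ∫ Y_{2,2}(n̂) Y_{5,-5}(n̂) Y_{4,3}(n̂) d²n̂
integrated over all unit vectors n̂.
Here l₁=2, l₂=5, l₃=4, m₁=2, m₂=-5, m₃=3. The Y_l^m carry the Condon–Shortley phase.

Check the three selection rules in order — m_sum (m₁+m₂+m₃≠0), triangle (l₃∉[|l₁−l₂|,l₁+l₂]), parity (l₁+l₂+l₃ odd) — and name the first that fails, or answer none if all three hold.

parity

Σmᵢ = 0  ✓
l₃∈[|l₁−l₂|,l₁+l₂]=[3,7], have l₃=4  ✓
Σlᵢ = 11 ⇒ odd  ✗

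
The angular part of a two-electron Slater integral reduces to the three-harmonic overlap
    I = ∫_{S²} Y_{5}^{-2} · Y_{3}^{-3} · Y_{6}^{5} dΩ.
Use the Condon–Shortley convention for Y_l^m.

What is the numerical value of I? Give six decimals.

m-sum 0 ✓  L=14 even ✓  2≤6≤8 ✓
Π(2lᵢ+1) = 11×7×13 = 1001
triangle coeff Δ(5,3,6) = 1/675675
Σ_t [0,2]: t=0:+1/8640 t=1:−1/2304 t=2:+1/8640 = -7/34560
(3j)²=7/429 [(5 3 6; 0 0 0)], sign=-1
Σ_t [0,0]: t=0:+1/241920 = 1/241920
(3j)²=2/91 [(5 3 6; -2 -3 5)], sign=-1
⇒ 4πI² = 14/39
I = (+1)√(14/39/(4π)) = 0.16901560

0.169016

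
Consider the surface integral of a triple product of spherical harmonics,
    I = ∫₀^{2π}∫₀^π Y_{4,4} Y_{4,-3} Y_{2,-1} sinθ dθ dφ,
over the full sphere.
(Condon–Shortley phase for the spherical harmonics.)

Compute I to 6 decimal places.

m-sum 0 ✓  L=10 even ✓  0≤2≤8 ✓
Π(2lᵢ+1) = 9×9×5 = 405
triangle coeff Δ(4,4,2) = 1/13860
Σ_t [2,4]: t=2:+1/192 t=3:−1/36 t=4:+1/192 = -5/288
(3j)²=20/693 [(4 4 2; 0 0 0)], sign=-1
Σ_t [0,0]: t=0:+1/1440 = 1/1440
(3j)²=7/165 [(4 4 2; 4 -3 -1)], sign=-1
⇒ 4πI² = 60/121
I = (+1)√(60/121/(4π)) = 0.19864517

0.198645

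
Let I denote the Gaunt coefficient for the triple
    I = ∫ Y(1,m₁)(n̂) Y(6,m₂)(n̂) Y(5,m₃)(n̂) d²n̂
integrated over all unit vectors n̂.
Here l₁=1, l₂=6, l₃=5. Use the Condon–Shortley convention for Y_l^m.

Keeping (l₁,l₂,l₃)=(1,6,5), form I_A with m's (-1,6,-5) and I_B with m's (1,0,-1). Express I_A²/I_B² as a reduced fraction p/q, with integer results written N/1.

22/5

Shared (l₁,l₂,l₃)=(1,6,5): N and (l;000)² cancel in I_A²/I_B².
A: Δ = 2!·0!·10!/13! = 1/858; Racah Σ t=2..2: t=2:+1/7257600 = 1/7257600; ⇒ 3j(1 6 5; -1 6 -5)² = 1/13, sgn +1
B: Δ = 2!·0!·10!/13! = 1/858; Racah Σ t=0..0: t=0:+1/34560 = 1/34560; ⇒ 3j(1 6 5; 1 0 -1)² = 5/286, sgn +1
I_A²/I_B² = (1/13)/(5/286) = 22/5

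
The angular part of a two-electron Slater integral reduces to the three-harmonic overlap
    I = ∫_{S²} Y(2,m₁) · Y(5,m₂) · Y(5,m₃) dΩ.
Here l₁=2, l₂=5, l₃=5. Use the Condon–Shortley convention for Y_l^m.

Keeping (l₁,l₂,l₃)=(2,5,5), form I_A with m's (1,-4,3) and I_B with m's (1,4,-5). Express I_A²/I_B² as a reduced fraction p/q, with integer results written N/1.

Shared (l₁,l₂,l₃)=(2,5,5): N and (l;000)² cancel in I_A²/I_B².
A: Δ = 2!·2!·8!/13! = 1/38610; Racah Σ t=0..1: t=0:+1/10080 t=1:−1/80640 = 1/11520; ⇒ 3j(2 5 5; 1 -4 3)² = 49/1430, sgn +1
B: Δ = 2!·2!·8!/13! = 1/38610; Racah Σ t=1..1: t=1:−1/80640 = -1/80640; ⇒ 3j(2 5 5; 1 4 -5)² = 9/286, sgn -1
I_A²/I_B² = (49/1430)/(9/286) = 49/45

49/45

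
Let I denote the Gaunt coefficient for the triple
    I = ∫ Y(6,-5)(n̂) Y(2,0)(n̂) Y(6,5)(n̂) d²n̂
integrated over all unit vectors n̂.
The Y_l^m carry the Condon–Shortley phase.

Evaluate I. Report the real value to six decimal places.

Checks pass: Σm=0; 14 even; l₃=6∈[4,8].
(2·6+1)(2·2+1)(2·6+1) = 845
Δ: 2! 10! 2! / 15! → 1/90090
sum: t=0:+1/69120 t=1:−1/14400 t=2:+1/69120 = -7/172800
3j²(6 2 6; 0 0 0) = Δ·Π!·Σ² = 14/715  (sign -1)
sum: t=1:−1/3628800 t=2:+1/1451520 = 1/2419200
3j²(6 2 6; -5 0 5) = Δ·Π!·Σ² = 11/910  (sign -1)
combine: 4πI² = 845·14/715·11/910 = 1/5
take √, sign +1: I = 0.12615663

0.126157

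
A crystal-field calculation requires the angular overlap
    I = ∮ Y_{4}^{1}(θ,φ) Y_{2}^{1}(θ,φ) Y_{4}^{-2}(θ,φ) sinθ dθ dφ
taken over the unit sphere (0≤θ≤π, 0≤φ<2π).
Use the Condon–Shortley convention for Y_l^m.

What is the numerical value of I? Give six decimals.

m-sum 0 ✓  L=10 even ✓  2≤4≤6 ✓
Π(2lᵢ+1) = 9×5×9 = 405
triangle coeff Δ(4,2,4) = 1/13860
Σ_t [0,2]: t=0:+1/192 t=1:−1/36 t=2:+1/192 = -5/288
(3j)²=20/693 [(4 2 4; 0 0 0)], sign=-1
Σ_t [1,2]: t=1:−1/96 t=2:+1/240 = -1/160
(3j)²=27/1540 [(4 2 4; 1 1 -2)], sign=-1
⇒ 4πI² = 1215/5929
I = (+1)√(1215/5929/(4π)) = 0.12770047

0.127700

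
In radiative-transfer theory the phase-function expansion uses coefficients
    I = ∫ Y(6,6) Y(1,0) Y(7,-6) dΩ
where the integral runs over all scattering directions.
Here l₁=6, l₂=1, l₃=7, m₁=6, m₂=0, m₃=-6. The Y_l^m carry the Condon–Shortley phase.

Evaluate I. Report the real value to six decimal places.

Rules hold: Σm=0, L=14 even, 5≤7≤7.
N = 13·3·15 = 585
Δ = 0!·12!·2!/15! = 1/1365
Racah Σ t=0..0: t=0:+1/518400 = 1/518400
⇒ 3j(6 1 7; 0 0 0)² = 7/195, sgn -1
Racah Σ t=0..0: t=0:+1/479001600 = 1/479001600
⇒ 3j(6 1 7; 6 0 -6)² = 1/105, sgn -1
4πI² = N·(3j₀)²·(3jₘ)² = 1/5
I = +1·√(0.2/4π) = 0.12615663

0.126157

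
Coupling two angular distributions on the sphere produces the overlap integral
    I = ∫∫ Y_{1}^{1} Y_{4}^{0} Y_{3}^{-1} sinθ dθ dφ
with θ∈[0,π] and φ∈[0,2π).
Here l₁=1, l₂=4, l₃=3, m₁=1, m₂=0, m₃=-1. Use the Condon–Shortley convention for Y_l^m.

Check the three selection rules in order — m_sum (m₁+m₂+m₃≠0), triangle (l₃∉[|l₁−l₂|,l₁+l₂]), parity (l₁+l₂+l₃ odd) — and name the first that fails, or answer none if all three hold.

none

azimuthal sum: 1 + 0 − 1 = 0  ✓
3 ≤ 3 ≤ 5 (triangle on l)  ✓
L = 1 + 4 + 3 = 8 (even)  ✓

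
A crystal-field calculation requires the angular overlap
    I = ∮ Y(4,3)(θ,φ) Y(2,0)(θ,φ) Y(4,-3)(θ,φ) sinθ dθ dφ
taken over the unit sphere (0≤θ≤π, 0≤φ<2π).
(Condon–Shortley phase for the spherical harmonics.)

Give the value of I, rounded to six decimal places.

m-sum 0 ✓  L=10 even ✓  2≤4≤6 ✓
Π(2lᵢ+1) = 9×5×9 = 405
triangle coeff Δ(4,2,4) = 1/13860
Σ_t [0,2]: t=0:+1/192 t=1:−1/36 t=2:+1/192 = -5/288
(3j)²=20/693 [(4 2 4; 0 0 0)], sign=-1
Σ_t [0,1]: t=0:+1/480 t=1:−1/720 = 1/1440
(3j)²=7/1980 [(4 2 4; 3 0 -3)], sign=-1
⇒ 4πI² = 5/121
I = (+1)√(5/121/(4π)) = 0.05734392

0.057344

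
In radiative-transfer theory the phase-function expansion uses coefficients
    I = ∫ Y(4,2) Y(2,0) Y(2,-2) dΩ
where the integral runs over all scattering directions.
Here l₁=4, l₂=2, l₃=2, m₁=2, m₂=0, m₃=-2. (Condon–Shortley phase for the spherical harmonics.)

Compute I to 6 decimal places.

m-sum 0 ✓  L=8 even ✓  2≤2≤6 ✓
Π(2lᵢ+1) = 9×5×5 = 225
triangle coeff Δ(4,2,2) = 1/630
Σ_t [2,2]: t=2:+1/16 = 1/16
(3j)²=2/35 [(4 2 2; 0 0 0)], sign=+1
Σ_t [2,2]: t=2:+1/96 = 1/96
(3j)²=1/42 [(4 2 2; 2 0 -2)], sign=+1
⇒ 4πI² = 15/49
I = (+1)√(15/49/(4π)) = 0.15607835

0.156078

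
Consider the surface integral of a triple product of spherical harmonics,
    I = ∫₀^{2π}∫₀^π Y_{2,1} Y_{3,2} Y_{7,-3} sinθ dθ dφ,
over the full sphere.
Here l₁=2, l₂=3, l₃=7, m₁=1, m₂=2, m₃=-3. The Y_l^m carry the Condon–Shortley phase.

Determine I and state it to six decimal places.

l₃=7 ∉ [1,5] — triangle fails ⇒ I = 0

0.000000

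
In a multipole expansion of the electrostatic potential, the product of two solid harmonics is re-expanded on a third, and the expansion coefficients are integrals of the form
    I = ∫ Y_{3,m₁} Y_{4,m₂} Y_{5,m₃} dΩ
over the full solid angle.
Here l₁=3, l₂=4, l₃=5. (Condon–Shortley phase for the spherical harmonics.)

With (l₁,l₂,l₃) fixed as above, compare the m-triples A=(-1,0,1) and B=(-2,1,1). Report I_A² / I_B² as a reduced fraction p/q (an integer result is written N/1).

242/625

Same 3,4,5: normalisation and zero-m 3j drop out of the ratio.
A: Δ: 2! 4! 6! / 13! → 1/180180; sum: t=0:+1/2304 t=1:−1/216 t=2:+1/384 = -11/6912; 3j²(3 4 5; -1 0 1) = Δ·Π!·Σ² = 11/1638  (sign -1)
B: Δ: 2! 4! 6! / 13! → 1/180180; sum: t=1:−1/1152 t=2:+1/432 = 5/3456; 3j²(3 4 5; -2 1 1) = Δ·Π!·Σ² = 625/36036  (sign +1)
I_A²/I_B² = (11/1638)/(625/36036) = 242/625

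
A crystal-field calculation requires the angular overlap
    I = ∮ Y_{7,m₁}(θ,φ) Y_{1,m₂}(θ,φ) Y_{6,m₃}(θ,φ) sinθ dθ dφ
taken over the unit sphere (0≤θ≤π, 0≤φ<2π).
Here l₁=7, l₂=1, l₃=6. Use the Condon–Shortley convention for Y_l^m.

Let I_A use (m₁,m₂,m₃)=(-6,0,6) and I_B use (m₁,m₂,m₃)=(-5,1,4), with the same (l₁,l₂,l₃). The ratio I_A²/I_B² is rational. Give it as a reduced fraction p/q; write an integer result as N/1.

Shared (l₁,l₂,l₃)=(7,1,6): N and (l;000)² cancel in I_A²/I_B².
A: Δ = 2!·12!·0!/15! = 1/1365; Racah Σ t=1..1: t=1:−1/479001600 = -1/479001600; ⇒ 3j(7 1 6; -6 0 6)² = 1/105, sgn -1
B: Δ = 2!·12!·0!/15! = 1/1365; Racah Σ t=2..2: t=2:+1/14515200 = 1/14515200; ⇒ 3j(7 1 6; -5 1 4)² = 22/455, sgn +1
I_A²/I_B² = (1/105)/(22/455) = 13/66

13/66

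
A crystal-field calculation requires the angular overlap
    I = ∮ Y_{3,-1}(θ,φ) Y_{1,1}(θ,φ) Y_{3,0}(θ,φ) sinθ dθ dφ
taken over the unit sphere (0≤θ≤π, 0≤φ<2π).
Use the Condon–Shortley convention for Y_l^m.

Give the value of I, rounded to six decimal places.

0.000000

Σlᵢ=7 odd — θ-integrand is odd under cosθ→−cosθ; I=0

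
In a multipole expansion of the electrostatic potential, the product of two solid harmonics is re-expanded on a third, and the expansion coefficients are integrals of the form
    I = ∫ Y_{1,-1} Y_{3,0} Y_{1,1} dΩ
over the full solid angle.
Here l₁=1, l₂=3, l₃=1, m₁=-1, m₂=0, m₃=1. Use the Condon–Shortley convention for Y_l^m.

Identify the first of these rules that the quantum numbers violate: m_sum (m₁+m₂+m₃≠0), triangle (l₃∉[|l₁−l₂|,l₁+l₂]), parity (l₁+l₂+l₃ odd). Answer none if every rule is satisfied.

triangle

m₁+m₂+m₃ = -1 + 0 + 1 = 0  ✓
triangle: |1−3|=2 ≤ l₃=1 ≤ 1+3=4  ✗
parity: l₁+l₂+l₃ = 5 is odd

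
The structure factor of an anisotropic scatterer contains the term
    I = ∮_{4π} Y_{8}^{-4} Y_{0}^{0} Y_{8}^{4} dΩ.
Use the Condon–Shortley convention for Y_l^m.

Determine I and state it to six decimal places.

0.282095

Checks pass: Σm=0; 16 even; l₃=8∈[8,8].
(2·8+1)(2·0+1)(2·8+1) = 289
Δ: 0! 16! 0! / 17! → 1/17
sum: t=0:+1/1625702400 = 1/1625702400
3j²(8 0 8; 0 0 0) = Δ·Π!·Σ² = 1/17  (sign +1)
sum: t=0:+1/11496038400 = 1/11496038400
3j²(8 0 8; -4 0 4) = Δ·Π!·Σ² = 1/17  (sign +1)
combine: 4πI² = 289·1/17·1/17 = 1/1
take √, sign +1: I = 0.28209479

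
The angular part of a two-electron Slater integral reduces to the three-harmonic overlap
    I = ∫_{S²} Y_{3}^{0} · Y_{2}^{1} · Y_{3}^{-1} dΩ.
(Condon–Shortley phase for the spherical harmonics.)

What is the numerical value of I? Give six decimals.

m-sum 0 ✓  L=8 even ✓  1≤3≤5 ✓
Π(2lᵢ+1) = 7×5×7 = 245
triangle coeff Δ(3,2,3) = 1/3780
Σ_t [0,2]: t=0:+1/24 t=1:−1/4 t=2:+1/24 = -1/6
(3j)²=4/105 [(3 2 3; 0 0 0)], sign=+1
Σ_t [1,2]: t=1:−1/8 t=2:+1/12 = -1/24
(3j)²=1/210 [(3 2 3; 0 1 -1)], sign=-1
⇒ 4πI² = 2/45
I = (-1)√(2/45/(4π)) = -0.05947080

-0.059471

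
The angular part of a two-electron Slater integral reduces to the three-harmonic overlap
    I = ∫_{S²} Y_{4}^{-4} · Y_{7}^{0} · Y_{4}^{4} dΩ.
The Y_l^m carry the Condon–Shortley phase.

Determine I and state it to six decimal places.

0.000000

Σlᵢ=15 odd — θ-integrand is odd under cosθ→−cosθ; I=0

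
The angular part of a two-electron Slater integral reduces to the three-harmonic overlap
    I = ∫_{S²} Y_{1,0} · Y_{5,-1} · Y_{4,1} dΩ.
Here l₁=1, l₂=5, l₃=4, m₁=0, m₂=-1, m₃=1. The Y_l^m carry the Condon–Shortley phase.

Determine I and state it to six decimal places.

m-sum 0 ✓  L=10 even ✓  4≤4≤6 ✓
Π(2lᵢ+1) = 3×11×9 = 297
triangle coeff Δ(1,5,4) = 1/495
Σ_t [1,1]: t=1:−1/576 = -1/576
(3j)²=5/99 [(1 5 4; 0 0 0)], sign=-1
Σ_t [1,1]: t=1:−1/720 = -1/720
(3j)²=8/165 [(1 5 4; 0 -1 1)], sign=+1
⇒ 4πI² = 8/11
I = (-1)√(8/11/(4π)) = -0.24057125

-0.240571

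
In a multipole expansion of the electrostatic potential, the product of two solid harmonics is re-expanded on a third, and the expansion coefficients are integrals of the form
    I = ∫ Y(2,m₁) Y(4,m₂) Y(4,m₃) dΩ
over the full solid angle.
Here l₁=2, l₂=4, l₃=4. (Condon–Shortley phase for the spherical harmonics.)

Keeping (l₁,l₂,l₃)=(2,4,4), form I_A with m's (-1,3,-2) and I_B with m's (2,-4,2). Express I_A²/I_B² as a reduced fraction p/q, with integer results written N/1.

25/8

Shared (l₁,l₂,l₃)=(2,4,4): N and (l;000)² cancel in I_A²/I_B².
A: Δ = 2!·2!·6!/11! = 1/13860; Racah Σ t=1..2: t=1:−1/1440 t=2:+1/240 = 1/288; ⇒ 3j(2 4 4; -1 3 -2)² = 5/132, sgn +1
B: Δ = 2!·2!·6!/11! = 1/13860; Racah Σ t=0..0: t=0:+1/2880 = 1/2880; ⇒ 3j(2 4 4; 2 -4 2)² = 2/165, sgn +1
I_A²/I_B² = (5/132)/(2/165) = 25/8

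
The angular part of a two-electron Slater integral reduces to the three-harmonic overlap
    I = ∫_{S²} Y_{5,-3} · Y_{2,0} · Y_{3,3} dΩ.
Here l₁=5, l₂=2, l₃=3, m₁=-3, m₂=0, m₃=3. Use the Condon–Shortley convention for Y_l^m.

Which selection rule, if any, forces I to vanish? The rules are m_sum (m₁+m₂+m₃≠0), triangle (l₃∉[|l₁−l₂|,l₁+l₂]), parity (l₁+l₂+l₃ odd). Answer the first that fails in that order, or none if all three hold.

none

Σmᵢ = 0  ✓
l₃∈[|l₁−l₂|,l₁+l₂]=[3,7], have l₃=3  ✓
Σlᵢ = 10 ⇒ even  ✓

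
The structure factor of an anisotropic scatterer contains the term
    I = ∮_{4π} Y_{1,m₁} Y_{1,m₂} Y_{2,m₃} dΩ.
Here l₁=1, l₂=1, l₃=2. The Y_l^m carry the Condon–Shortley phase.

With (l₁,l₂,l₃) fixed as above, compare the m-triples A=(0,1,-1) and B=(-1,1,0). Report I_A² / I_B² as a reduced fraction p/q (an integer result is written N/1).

3/1

l's match ⇒ only the (l;m) 3-j factors differ between A and B.
A: triangle coeff Δ(1,1,2) = 1/30; Σ_t [0,0]: t=0:+1/2 = 1/2; (3j)²=1/10 [(1 1 2; 0 1 -1)], sign=-1
B: triangle coeff Δ(1,1,2) = 1/30; Σ_t [0,0]: t=0:+1/4 = 1/4; (3j)²=1/30 [(1 1 2; -1 1 0)], sign=+1
I_A²/I_B² = (1/10)/(1/30) = 3/1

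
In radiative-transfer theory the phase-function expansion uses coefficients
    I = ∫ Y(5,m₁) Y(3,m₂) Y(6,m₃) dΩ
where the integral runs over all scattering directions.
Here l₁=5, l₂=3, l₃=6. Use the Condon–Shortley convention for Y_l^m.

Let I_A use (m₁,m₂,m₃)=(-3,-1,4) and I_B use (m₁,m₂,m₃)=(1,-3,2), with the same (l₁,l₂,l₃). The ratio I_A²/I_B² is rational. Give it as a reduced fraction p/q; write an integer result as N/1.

Shared (l₁,l₂,l₃)=(5,3,6): N and (l;000)² cancel in I_A²/I_B².
A: Δ = 2!·8!·4!/15! = 1/675675; Racah Σ t=0..2: t=0:+1/322560 t=1:−1/30240 t=2:+1/69120 = -1/64512; ⇒ 3j(5 3 6; -3 -1 4)² = 10/1001, sgn -1
B: Δ = 2!·8!·4!/15! = 1/675675; Racah Σ t=0..0: t=0:+1/27648 = 1/27648; ⇒ 3j(5 3 6; 1 -3 2)² = 10/429, sgn +1
I_A²/I_B² = (10/1001)/(10/429) = 3/7

3/7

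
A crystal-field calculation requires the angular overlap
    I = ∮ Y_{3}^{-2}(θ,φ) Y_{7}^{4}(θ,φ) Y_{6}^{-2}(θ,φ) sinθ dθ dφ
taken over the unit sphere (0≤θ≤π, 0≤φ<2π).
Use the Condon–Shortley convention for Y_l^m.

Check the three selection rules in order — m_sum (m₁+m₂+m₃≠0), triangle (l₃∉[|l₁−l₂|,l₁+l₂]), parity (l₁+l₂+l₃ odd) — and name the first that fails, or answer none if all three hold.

none

azimuthal sum: -2 + 4 − 2 = 0  ✓
4 ≤ 6 ≤ 10 (triangle on l)  ✓
L = 3 + 7 + 6 = 16 (even)  ✓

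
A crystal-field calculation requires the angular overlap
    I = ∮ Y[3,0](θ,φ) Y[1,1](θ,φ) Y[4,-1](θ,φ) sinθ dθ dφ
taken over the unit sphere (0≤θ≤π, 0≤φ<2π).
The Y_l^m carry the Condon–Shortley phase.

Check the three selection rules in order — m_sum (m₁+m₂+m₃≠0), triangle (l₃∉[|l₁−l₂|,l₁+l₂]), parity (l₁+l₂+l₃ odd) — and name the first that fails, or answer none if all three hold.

none

azimuthal sum: 0 + 1 − 1 = 0  ✓
2 ≤ 4 ≤ 4 (triangle on l)  ✓
L = 3 + 1 + 4 = 8 (even)  ✓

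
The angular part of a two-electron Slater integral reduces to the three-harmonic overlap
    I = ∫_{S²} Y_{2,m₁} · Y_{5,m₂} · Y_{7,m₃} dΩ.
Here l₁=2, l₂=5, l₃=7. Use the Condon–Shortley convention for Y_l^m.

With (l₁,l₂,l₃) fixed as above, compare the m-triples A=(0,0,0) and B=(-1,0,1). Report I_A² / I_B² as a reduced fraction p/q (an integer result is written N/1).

Shared (l₁,l₂,l₃)=(2,5,7): N and (l;000)² cancel in I_A²/I_B².
A: Δ = 0!·4!·10!/15! = 1/15015; Racah Σ t=0..0: t=0:+1/57600 = 1/57600; ⇒ 3j(2 5 7; 0 0 0)² = 21/715, sgn -1
B: Δ = 0!·4!·10!/15! = 1/15015; Racah Σ t=0..0: t=0:+1/86400 = 1/86400; ⇒ 3j(2 5 7; -1 0 1)² = 16/715, sgn +1
I_A²/I_B² = (21/715)/(16/715) = 21/16

21/16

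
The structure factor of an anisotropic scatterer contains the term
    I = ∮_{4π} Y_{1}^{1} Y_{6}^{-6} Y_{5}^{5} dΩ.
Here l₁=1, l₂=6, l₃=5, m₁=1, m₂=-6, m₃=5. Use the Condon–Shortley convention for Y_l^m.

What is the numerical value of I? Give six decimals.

m-sum 0 ✓  L=12 even ✓  5≤5≤7 ✓
Π(2lᵢ+1) = 3×13×11 = 429
triangle coeff Δ(1,6,5) = 1/858
Σ_t [1,1]: t=1:−1/14400 = -1/14400
(3j)²=6/143 [(1 6 5; 0 0 0)], sign=+1
Σ_t [0,0]: t=0:+1/7257600 = 1/7257600
(3j)²=1/13 [(1 6 5; 1 -6 5)], sign=+1
⇒ 4πI² = 18/13
I = (+1)√(18/13/(4π)) = 0.33194004

0.331940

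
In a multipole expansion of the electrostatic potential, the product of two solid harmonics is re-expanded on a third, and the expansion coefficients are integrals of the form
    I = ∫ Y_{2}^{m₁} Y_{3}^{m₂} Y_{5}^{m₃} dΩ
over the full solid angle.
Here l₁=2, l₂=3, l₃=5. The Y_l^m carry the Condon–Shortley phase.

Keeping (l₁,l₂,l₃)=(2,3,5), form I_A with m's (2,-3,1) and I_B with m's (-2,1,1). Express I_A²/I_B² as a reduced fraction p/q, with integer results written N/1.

1/15

Same 2,3,5: normalisation and zero-m 3j drop out of the ratio.
A: Δ: 0! 4! 6! / 11! → 1/2310; sum: t=0:+1/17280 = 1/17280; 3j²(2 3 5; 2 -3 1) = Δ·Π!·Σ² = 1/2310  (sign +1)
B: Δ: 0! 4! 6! / 11! → 1/2310; sum: t=0:+1/1152 = 1/1152; 3j²(2 3 5; -2 1 1) = Δ·Π!·Σ² = 1/154  (sign +1)
I_A²/I_B² = (1/2310)/(1/154) = 1/15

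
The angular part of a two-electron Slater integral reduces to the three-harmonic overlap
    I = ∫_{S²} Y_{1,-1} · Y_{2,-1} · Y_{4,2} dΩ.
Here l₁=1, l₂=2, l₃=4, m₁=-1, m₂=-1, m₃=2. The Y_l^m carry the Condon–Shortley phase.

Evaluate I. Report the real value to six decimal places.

l₃=4 ∉ [1,3] — triangle fails ⇒ I = 0

0.000000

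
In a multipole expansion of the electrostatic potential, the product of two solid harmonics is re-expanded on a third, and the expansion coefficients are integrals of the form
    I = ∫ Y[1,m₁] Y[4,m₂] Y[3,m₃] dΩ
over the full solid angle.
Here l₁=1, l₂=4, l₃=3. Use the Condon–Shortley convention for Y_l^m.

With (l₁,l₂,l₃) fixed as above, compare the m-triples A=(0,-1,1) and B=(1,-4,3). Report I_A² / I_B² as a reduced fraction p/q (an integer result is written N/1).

15/28

l's match ⇒ only the (l;m) 3-j factors differ between A and B.
A: triangle coeff Δ(1,4,3) = 1/252; Σ_t [1,1]: t=1:−1/48 = -1/48; (3j)²=5/84 [(1 4 3; 0 -1 1)], sign=-1
B: triangle coeff Δ(1,4,3) = 1/252; Σ_t [0,0]: t=0:+1/1440 = 1/1440; (3j)²=1/9 [(1 4 3; 1 -4 3)], sign=+1
I_A²/I_B² = (5/84)/(1/9) = 15/28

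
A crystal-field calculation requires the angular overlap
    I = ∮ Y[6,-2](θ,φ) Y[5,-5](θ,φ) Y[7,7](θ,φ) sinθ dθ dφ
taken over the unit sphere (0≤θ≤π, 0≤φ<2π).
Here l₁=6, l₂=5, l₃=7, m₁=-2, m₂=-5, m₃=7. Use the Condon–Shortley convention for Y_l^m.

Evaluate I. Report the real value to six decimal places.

-0.074875

Rules hold: Σm=0, L=18 even, 1≤7≤11.
N = 13·11·15 = 2145
Δ = 4!·8!·6!/19! = 1/174594420
Racah Σ t=0..4: t=0:+1/4147200 t=1:−1/207360 t=2:+1/82944 t=3:−1/207360 t=4:+1/4147200 = 1/345600
⇒ 3j(6 5 7; 0 0 0)² = 420/46189, sgn -1
Racah Σ t=0..0: t=0:+1/696729600 = 1/696729600
⇒ 3j(6 5 7; -2 -5 7)² = 7/1938, sgn +1
4πI² = N·(3j₀)²·(3jₘ)² = 7350/104329
I = -1·√(0.0704502/4π) = -0.07487489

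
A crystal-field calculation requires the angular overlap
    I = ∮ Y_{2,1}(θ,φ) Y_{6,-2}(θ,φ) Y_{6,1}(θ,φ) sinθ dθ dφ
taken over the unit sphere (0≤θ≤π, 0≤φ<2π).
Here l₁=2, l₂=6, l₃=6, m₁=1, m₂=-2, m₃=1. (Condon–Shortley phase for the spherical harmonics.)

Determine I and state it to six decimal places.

0.088837

m-sum 0 ✓  L=14 even ✓  4≤6≤8 ✓
Π(2lᵢ+1) = 5×13×13 = 845
triangle coeff Δ(2,6,6) = 1/90090
Σ_t [0,2]: t=0:+1/69120 t=1:−1/14400 t=2:+1/69120 = -7/172800
(3j)²=14/715 [(2 6 6; 0 0 0)], sign=-1
Σ_t [0,1]: t=0:+1/34560 t=1:−1/60480 = 1/80640
(3j)²=6/1001 [(2 6 6; 1 -2 1)], sign=-1
⇒ 4πI² = 12/121
I = (+1)√(12/121/(4π)) = 0.08883682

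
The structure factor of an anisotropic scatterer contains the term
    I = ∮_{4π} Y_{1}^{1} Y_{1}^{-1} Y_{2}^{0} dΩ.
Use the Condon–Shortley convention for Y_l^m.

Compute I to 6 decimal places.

Rules hold: Σm=0, L=4 even, 0≤2≤2.
N = 3·3·5 = 45
Δ = 0!·2!·2!/5! = 1/30
Racah Σ t=0..0: t=0:+1/1 = 1/1
⇒ 3j(1 1 2; 0 0 0)² = 2/15, sgn +1
Racah Σ t=0..0: t=0:+1/4 = 1/4
⇒ 3j(1 1 2; 1 -1 0)² = 1/30, sgn +1
4πI² = N·(3j₀)²·(3jₘ)² = 1/5
I = +1·√(0.2/4π) = 0.12615663

0.126157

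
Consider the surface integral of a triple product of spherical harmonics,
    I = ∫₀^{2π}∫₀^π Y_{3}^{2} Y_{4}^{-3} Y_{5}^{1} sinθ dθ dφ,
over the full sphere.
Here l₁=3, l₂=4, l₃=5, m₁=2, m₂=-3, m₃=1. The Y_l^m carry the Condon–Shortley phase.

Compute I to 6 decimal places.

0.160929

Rules hold: Σm=0, L=12 even, 1≤5≤7.
N = 7·9·11 = 693
Δ = 2!·4!·6!/13! = 1/180180
Racah Σ t=0..2: t=0:+1/576 t=1:−1/144 t=2:+1/576 = -1/288
⇒ 3j(3 4 5; 0 0 0)² = 20/1001, sgn +1
Racah Σ t=0..1: t=0:+1/1440 t=1:−1/17280 = 11/17280
⇒ 3j(3 4 5; 2 -3 1)² = 11/468, sgn +1
4πI² = N·(3j₀)²·(3jₘ)² = 55/169
I = +1·√(0.325444/4π) = 0.16092854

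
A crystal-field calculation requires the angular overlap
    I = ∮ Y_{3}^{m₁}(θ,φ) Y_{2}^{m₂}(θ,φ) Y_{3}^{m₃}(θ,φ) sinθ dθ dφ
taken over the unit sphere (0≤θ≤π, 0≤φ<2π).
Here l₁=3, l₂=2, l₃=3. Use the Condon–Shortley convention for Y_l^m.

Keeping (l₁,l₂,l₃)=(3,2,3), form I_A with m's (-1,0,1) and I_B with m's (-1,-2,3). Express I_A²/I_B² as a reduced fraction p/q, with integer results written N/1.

Same 3,2,3: normalisation and zero-m 3j drop out of the ratio.
A: Δ: 2! 4! 2! / 9! → 1/3780; sum: t=0:+1/96 t=1:−1/6 t=2:+1/16 = -3/32; 3j²(3 2 3; -1 0 1) = Δ·Π!·Σ² = 3/140  (sign -1)
B: Δ: 2! 4! 2! / 9! → 1/3780; sum: t=0:+1/96 = 1/96; 3j²(3 2 3; -1 -2 3) = Δ·Π!·Σ² = 1/42  (sign +1)
I_A²/I_B² = (3/140)/(1/42) = 9/10

9/10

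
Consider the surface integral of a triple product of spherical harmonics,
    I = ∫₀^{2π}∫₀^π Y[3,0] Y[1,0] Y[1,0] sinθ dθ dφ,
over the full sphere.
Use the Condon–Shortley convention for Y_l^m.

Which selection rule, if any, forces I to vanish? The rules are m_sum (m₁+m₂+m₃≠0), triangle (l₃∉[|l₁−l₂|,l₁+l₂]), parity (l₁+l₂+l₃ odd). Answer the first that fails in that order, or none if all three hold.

triangle

Σmᵢ = 0  ✓
l₃∈[|l₁−l₂|,l₁+l₂]=[2,4], have l₃=1  ✗
Σlᵢ = 5 ⇒ odd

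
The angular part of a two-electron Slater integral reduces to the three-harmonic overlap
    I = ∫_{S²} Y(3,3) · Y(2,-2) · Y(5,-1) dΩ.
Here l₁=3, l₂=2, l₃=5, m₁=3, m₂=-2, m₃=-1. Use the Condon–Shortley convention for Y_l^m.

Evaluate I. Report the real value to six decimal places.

-0.023961

m-sum 0 ✓  L=10 even ✓  1≤5≤5 ✓
Π(2lᵢ+1) = 7×5×11 = 385
triangle coeff Δ(3,2,5) = 1/2310
Σ_t [0,0]: t=0:+1/144 = 1/144
(3j)²=10/231 [(3 2 5; 0 0 0)], sign=-1
Σ_t [0,0]: t=0:+1/17280 = 1/17280
(3j)²=1/2310 [(3 2 5; 3 -2 -1)], sign=+1
⇒ 4πI² = 5/693
I = (-1)√(5/693/(4π)) = -0.02396147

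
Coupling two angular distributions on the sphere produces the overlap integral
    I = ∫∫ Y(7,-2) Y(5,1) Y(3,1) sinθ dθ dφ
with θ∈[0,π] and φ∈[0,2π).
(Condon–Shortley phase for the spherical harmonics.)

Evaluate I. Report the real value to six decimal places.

0.000000

l₁+l₂+l₃=15 is odd: 3j(l;000)=0 ⇒ I=0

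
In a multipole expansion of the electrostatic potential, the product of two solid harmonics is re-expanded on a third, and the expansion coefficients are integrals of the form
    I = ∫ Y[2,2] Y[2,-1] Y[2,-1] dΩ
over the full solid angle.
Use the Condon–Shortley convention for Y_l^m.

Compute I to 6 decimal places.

Rules hold: Σm=0, L=6 even, 0≤2≤4.
N = 5·5·5 = 125
Δ = 2!·2!·2!/7! = 1/630
Racah Σ t=0..2: t=0:+1/8 t=1:−1/1 t=2:+1/8 = -3/4
⇒ 3j(2 2 2; 0 0 0)² = 2/35, sgn -1
Racah Σ t=0..0: t=0:+1/4 = 1/4
⇒ 3j(2 2 2; 2 -1 -1)² = 3/35, sgn -1
4πI² = N·(3j₀)²·(3jₘ)² = 30/49
I = +1·√(0.612245/4π) = 0.22072812

0.220728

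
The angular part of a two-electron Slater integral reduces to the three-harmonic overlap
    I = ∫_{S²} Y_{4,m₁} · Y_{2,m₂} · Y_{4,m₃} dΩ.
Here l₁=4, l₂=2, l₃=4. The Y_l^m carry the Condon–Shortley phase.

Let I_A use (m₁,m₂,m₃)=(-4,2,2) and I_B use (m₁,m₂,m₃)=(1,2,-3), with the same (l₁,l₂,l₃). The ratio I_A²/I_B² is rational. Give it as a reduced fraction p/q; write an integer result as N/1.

4/9

Shared (l₁,l₂,l₃)=(4,2,4): N and (l;000)² cancel in I_A²/I_B².
A: Δ = 2!·6!·2!/11! = 1/13860; Racah Σ t=2..2: t=2:+1/2880 = 1/2880; ⇒ 3j(4 2 4; -4 2 2)² = 2/165, sgn +1
B: Δ = 2!·6!·2!/11! = 1/13860; Racah Σ t=2..2: t=2:+1/480 = 1/480; ⇒ 3j(4 2 4; 1 2 -3)² = 3/110, sgn -1
I_A²/I_B² = (2/165)/(3/110) = 4/9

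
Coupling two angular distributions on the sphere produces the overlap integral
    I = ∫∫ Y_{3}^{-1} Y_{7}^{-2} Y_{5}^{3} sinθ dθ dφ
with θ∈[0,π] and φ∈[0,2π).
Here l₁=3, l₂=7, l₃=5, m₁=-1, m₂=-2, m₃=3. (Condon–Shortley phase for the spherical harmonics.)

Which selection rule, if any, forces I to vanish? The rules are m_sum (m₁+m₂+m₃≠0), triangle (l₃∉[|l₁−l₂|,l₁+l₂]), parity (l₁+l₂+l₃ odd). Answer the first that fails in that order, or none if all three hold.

parity

Σmᵢ = 0  ✓
l₃∈[|l₁−l₂|,l₁+l₂]=[4,10], have l₃=5  ✓
Σlᵢ = 15 ⇒ odd  ✗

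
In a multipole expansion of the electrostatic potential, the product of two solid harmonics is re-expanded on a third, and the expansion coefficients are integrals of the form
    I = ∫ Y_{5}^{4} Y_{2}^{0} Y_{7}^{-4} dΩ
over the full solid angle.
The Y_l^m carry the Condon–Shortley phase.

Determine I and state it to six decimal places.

0.145565

Rules hold: Σm=0, L=14 even, 3≤7≤7.
N = 11·5·15 = 825
Δ = 0!·10!·4!/15! = 1/15015
Racah Σ t=0..0: t=0:+1/57600 = 1/57600
⇒ 3j(5 2 7; 0 0 0)² = 21/715, sgn -1
Racah Σ t=0..0: t=0:+1/1451520 = 1/1451520
⇒ 3j(5 2 7; 4 0 -4)² = 1/91, sgn -1
4πI² = N·(3j₀)²·(3jₘ)² = 45/169
I = +1·√(0.266272/4π) = 0.14556534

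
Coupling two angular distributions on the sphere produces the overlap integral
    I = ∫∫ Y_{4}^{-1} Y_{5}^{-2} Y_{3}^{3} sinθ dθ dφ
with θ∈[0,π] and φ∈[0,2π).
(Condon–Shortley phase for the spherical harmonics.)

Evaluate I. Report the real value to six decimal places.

Checks pass: Σm=0; 12 even; l₃=3∈[1,9].
(2·4+1)(2·5+1)(2·3+1) = 693
Δ: 6! 2! 4! / 13! → 1/180180
sum: t=2:+1/576 t=3:−1/144 t=4:+1/576 = -1/288
3j²(4 5 3; 0 0 0) = Δ·Π!·Σ² = 20/1001  (sign +1)
sum: t=3:−1/1728 = -1/1728
3j²(4 5 3; -1 -2 3) = Δ·Π!·Σ² = 25/858  (sign -1)
combine: 4πI² = 693·20/1001·25/858 = 750/1859
take √, sign -1: I = -0.17917854

-0.179179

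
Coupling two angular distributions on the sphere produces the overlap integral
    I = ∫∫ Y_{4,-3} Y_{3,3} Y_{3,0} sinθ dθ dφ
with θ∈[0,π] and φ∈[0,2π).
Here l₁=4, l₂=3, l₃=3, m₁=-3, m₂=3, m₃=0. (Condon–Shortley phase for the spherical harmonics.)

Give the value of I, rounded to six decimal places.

Checks pass: Σm=0; 10 even; l₃=3∈[1,7].
(2·4+1)(2·3+1)(2·3+1) = 441
Δ: 4! 4! 2! / 11! → 1/34650
sum: t=1:−1/72 t=2:+1/16 t=3:−1/72 = 5/144
3j²(4 3 3; 0 0 0) = Δ·Π!·Σ² = 2/77  (sign -1)
sum: t=4:+1/288 = 1/288
3j²(4 3 3; -3 3 0) = Δ·Π!·Σ² = 1/22  (sign -1)
combine: 4πI² = 441·2/77·1/22 = 63/121
take √, sign +1: I = 0.20355073

0.203551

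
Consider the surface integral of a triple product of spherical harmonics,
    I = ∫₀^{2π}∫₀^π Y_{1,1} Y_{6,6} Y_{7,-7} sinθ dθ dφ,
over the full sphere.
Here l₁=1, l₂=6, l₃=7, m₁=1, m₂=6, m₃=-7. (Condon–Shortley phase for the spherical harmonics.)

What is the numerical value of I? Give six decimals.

Rules hold: Σm=0, L=14 even, 5≤7≤7.
N = 3·13·15 = 585
Δ = 0!·2!·12!/15! = 1/1365
Racah Σ t=0..0: t=0:+1/518400 = 1/518400
⇒ 3j(1 6 7; 0 0 0)² = 7/195, sgn -1
Racah Σ t=0..0: t=0:+1/958003200 = 1/958003200
⇒ 3j(1 6 7; 1 6 -7)² = 1/15, sgn +1
4πI² = N·(3j₀)²·(3jₘ)² = 7/5
I = -1·√(1.4/4π) = -0.33377906

-0.333779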